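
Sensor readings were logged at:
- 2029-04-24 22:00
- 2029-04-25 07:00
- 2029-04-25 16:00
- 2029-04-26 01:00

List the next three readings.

2029-04-26 10:00, 2029-04-26 19:00, 2029-04-27 04:00

The interval is a steady 9 hours (9, 9, 9).
2029-04-26 01:00 + 9 h = 2029-04-26 10:00.
2029-04-26 10:00 + 9 h = 2029-04-26 19:00.
2029-04-26 19:00 + 9 h = 2029-04-27 04:00.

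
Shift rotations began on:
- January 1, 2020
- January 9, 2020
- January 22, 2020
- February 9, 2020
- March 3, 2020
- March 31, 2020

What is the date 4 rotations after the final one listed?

September 9, 2020

Gaps: 8, 13, 18, 23, 28 days — each gap is 5 larger than the previous one.
Next gap: 33 days. March 31, 2020 + 33 days = May 3, 2020.
Next gap: 38 days. May 3, 2020 + 38 days = June 10, 2020.
Next gap: 43 days. June 10, 2020 + 43 days = July 23, 2020.
Next gap: 48 days. July 23, 2020 + 48 days = September 9, 2020.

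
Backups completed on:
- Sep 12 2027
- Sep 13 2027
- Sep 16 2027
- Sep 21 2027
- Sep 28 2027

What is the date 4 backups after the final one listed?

Nov 15 2027

The spacing grows by 2 each time: 1, 3, 5, 7 days.
Next gap: 9 days. Sep 28 2027 + 9 days = Oct 7 2027.
Next gap: 11 days. Oct 7 2027 + 11 days = Oct 18 2027.
Next gap: 13 days. Oct 18 2027 + 13 days = Oct 31 2027.
Next gap: 15 days. Oct 31 2027 + 15 days = Nov 15 2027.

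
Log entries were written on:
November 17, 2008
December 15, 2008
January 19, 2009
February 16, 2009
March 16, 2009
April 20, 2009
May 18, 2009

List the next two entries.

Gaps: 28, 35, 28, 28, 35, 28 days — a mix of 28 and 35. Every date is a Monday.
Each is the 3rd Monday of its month.
June 2009 — 3rd Monday is June 15, 2009.
July 2009 — 3rd Monday is July 20, 2009.

June 15, 2009; July 20, 2009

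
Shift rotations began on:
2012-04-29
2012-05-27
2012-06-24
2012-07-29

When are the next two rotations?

2012-08-26, 2012-09-30

All Sundays; the gaps (28, 28, 35) vary with month length.
This is the last Sunday of each month.
Last Sunday of August 2012: 2012-08-26.
Last Sunday of September 2012: 2012-09-30.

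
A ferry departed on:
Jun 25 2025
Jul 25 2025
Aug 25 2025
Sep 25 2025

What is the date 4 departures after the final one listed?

Jan 25 2026

Gaps: 30, 31, 31 days — not constant. Every event is on the 25th of the month.
Pattern: the 25th of each month.
October 2025: Oct 25 2025.
November 2025: Nov 25 2025.
December 2025: Dec 25 2025.
January 2026: Jan 25 2026.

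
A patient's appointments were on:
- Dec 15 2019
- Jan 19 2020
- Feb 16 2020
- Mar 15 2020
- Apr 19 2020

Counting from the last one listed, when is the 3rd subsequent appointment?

All dates are Sundays, 35, 28, 28, 35 days apart.
Specifically, the 3rd Sunday of each month.
3rd Sunday of May 2020: May 17 2020.
June 2020 — 3rd Sunday is Jun 21 2020.
July 2020 — 3rd Sunday is Jul 19 2020.

Jul 19 2020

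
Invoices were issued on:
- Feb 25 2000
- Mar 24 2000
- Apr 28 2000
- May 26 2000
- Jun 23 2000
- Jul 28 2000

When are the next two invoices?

These are Fridays at 28- or 35-day spacing (28, 35, 28, 28, 35).
The pattern: 4th Friday of the month.
August 2000 — 4th Friday is Aug 25 2000.
September 2000 — 4th Friday is Sep 22 2000.

Aug 25 2000, Sep 22 2000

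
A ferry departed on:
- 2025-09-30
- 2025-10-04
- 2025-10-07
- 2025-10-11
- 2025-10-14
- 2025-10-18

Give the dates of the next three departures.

The gap pattern 4, 3, 4, 3, 4 repeats every 2 events.
These are the Tuesdays and Saturdays of each week.
Next Tuesday: 2025-10-21.
The following Saturday is 2025-10-25.
Next Tuesday: 2025-10-28.

2025-10-21, 2025-10-25, 2025-10-28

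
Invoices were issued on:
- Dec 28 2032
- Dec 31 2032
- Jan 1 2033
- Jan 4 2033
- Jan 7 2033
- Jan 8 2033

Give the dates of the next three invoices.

The gap pattern 3, 1, 3, 3, 1 repeats every 3 events.
These are the Tuesdays, Fridays and Saturdays of each week.
Next Tuesday: Jan 11 2033.
The following Friday is Jan 14 2033.
The following Saturday is Jan 15 2033.

Jan 11 2033, Jan 14 2033, Jan 15 2033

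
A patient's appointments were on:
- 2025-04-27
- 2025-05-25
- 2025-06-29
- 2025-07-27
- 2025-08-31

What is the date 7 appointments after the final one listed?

2026-03-29

These are Sundays with 28, 35, 28, 35-day gaps.
Each is the final Sunday of its month — 2025-06-29 is past the 28th, so '4th Sunday' doesn't fit.
Last Sunday of September 2025: 2025-09-28.
Last Sunday of October 2025: 2025-10-26.
Last Sunday of November 2025: 2025-11-30.
December 2025 ends with Sunday 2025-12-28.
Last Sunday of January 2026: 2026-01-25.
February 2026 ends with Sunday 2026-02-22.
March 2026 ends with Sunday 2026-03-29.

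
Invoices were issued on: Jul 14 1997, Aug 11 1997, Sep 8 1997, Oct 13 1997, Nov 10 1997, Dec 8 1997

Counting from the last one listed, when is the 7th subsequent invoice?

These are Mondays at 28- or 35-day spacing (28, 28, 35, 28, 28).
The pattern: 2nd Monday of the month.
January 1998 — 2nd Monday is Jan 12 1998.
2nd Monday of February 1998: Feb 9 1998.
March 1998 — 2nd Monday is Mar 9 1998.
2nd Monday of April 1998: Apr 13 1998.
May 1998 — 2nd Monday is May 11 1998.
June 1998 — 2nd Monday is Jun 8 1998.
July 1998 — 2nd Monday is Jul 13 1998.

Jul 13 1998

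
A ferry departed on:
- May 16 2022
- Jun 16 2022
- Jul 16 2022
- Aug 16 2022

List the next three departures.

Sep 16 2022, Oct 16 2022, Nov 16 2022

Each date is the 16th; the gaps (31, 30, 31) track the month lengths.
The rule is the 16th of each month.
Next: September 2022 → Sep 16 2022.
October 2022: Oct 16 2022.
November 2022: Nov 16 2022.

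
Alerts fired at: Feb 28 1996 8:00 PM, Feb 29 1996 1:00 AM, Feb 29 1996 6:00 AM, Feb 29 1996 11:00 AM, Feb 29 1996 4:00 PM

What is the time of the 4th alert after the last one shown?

Mar 1 1996 12:00 PM

Spacing: 5, 5, 5, 5 h — constant 5 h.
Feb 29 1996 4:00 PM + 5 h = Feb 29 1996 9:00 PM.
Feb 29 1996 9:00 PM + 5 h = Mar 1 1996 2:00 AM.
Mar 1 1996 2:00 AM + 5 h = Mar 1 1996 7:00 AM.
Mar 1 1996 7:00 AM + 5 h = Mar 1 1996 12:00 PM.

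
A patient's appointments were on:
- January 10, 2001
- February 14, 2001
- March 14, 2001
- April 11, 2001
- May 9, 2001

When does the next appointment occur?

Gaps: 35, 28, 28, 28 days — a mix of 28 and 35. Every date is a Wednesday.
Each is the 2nd Wednesday of its month.
2nd Wednesday of June 2001: June 13, 2001.

June 13, 2001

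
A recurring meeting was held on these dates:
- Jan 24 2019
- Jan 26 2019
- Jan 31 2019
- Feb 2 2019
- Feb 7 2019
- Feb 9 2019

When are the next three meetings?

Feb 14 2019, Feb 16 2019, Feb 21 2019

Every event lands on a Thursday or Saturday (gaps cycle 2, 5, 2, 5, 2).
So the schedule is: every Thursday and Saturday.
Next Thursday: Feb 14 2019.
The following Saturday is Feb 16 2019.
The following Thursday is Feb 21 2019.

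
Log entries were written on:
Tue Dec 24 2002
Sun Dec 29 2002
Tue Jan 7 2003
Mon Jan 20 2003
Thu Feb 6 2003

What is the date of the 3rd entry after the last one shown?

Gaps: 5, 9, 13, 17 days — each gap is 4 larger than the previous one.
Next gap: 21 days. Thu Feb 6 2003 + 21 days = Thu Feb 27 2003.
Next gap: 25 days. Thu Feb 27 2003 + 25 days = Mon Mar 24 2003.
Next gap: 29 days. Mon Mar 24 2003 + 29 days = Tue Apr 22 2003.

Tue Apr 22 2003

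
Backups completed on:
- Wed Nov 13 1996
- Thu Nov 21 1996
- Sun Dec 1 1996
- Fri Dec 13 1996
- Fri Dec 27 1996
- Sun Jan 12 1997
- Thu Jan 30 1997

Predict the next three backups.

Wed Feb 19 1997, Thu Mar 13 1997, Sun Apr 6 1997

Gaps: 8, 10, 12, 14, 16, 18 days — each gap is 2 larger than the previous one.
Next gap: 20 days. Thu Jan 30 1997 + 20 days = Wed Feb 19 1997.
Next gap: 22 days. Wed Feb 19 1997 + 22 days = Thu Mar 13 1997.
Next gap: 24 days. Thu Mar 13 1997 + 24 days = Sun Apr 6 1997.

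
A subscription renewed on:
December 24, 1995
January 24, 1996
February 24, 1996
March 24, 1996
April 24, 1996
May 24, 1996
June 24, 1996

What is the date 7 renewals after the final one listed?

The day-of-month is always 24 (31, 31, 29, 31, 30, 31 days between events).
So this recurs on the 24th of each month.
July 1996: July 24, 1996.
Next: August 1996 → August 24, 1996.
Next: September 1996 → September 24, 1996.
Next: October 1996 → October 24, 1996.
Next: November 1996 → November 24, 1996.
December 1996: December 24, 1996.
January 1997: January 24, 1997.

January 24, 1997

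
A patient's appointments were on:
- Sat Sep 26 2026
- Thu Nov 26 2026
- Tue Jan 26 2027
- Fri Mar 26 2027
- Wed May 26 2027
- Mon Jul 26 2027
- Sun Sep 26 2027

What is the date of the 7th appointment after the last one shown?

Gaps: 61, 61, 59, 61, 61, 62 days — not constant. Every event is on the 26th of the month.
Pattern: the 26th of every 2 months.
Next: November 2027 → Fri Nov 26 2027.
January 2028: Wed Jan 26 2028.
Next: March 2028 → Sun Mar 26 2028.
Next: May 2028 → Fri May 26 2028.
Next: July 2028 → Wed Jul 26 2028.
Next: September 2028 → Tue Sep 26 2028.
Next: November 2028 → Sun Nov 26 2028.

Sun Nov 26 2028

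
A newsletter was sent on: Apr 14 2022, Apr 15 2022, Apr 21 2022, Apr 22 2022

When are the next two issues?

Apr 28 2022, Apr 29 2022

The gap pattern 1, 6, 1 repeats every 2 events.
These are the Thursdays and Fridays of each week.
Next Thursday: Apr 28 2022.
The following Friday is Apr 29 2022.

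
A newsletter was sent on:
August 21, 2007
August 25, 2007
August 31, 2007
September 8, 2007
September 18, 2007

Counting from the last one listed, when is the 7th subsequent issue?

January 22, 2008

Intervals are 4, 6, 8, 10 days — an arithmetic progression with common difference 2.
Next gap: 12 days. September 18, 2007 + 12 days = September 30, 2007.
Next gap: 14 days. September 30, 2007 + 14 days = October 14, 2007.
Next gap: 16 days. October 14, 2007 + 16 days = October 30, 2007.
Next gap: 18 days. October 30, 2007 + 18 days = November 17, 2007.
Next gap: 20 days. November 17, 2007 + 20 days = December 7, 2007.
Next gap: 22 days. December 7, 2007 + 22 days = December 29, 2007.
Next gap: 24 days. December 29, 2007 + 24 days = January 22, 2008.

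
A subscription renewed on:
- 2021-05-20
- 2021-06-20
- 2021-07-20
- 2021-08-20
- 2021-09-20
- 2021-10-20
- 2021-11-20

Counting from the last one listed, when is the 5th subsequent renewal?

The day-of-month is always 20 (31, 30, 31, 31, 30, 31 days between events).
So this recurs on the 20th of each month.
December 2021: 2021-12-20.
January 2022: 2022-01-20.
Next: February 2022 → 2022-02-20.
March 2022: 2022-03-20.
April 2022: 2022-04-20.

2022-04-20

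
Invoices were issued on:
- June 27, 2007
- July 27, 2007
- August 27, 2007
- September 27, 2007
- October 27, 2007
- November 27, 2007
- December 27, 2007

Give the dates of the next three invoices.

January 27, 2008; February 27, 2008; March 27, 2008

The day-of-month is always 27 (30, 31, 31, 30, 31, 30 days between events).
So this recurs on the 27th of each month.
January 2008: January 27, 2008.
Next: February 2008 → February 27, 2008.
Next: March 2008 → March 27, 2008.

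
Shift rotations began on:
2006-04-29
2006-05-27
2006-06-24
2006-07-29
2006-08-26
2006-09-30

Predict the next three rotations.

2006-10-28, 2006-11-25, 2006-12-30

These are Saturdays with 28, 28, 35, 28, 35-day gaps.
Each is the final Saturday of its month — 2006-04-29 is past the 28th, so '4th Saturday' doesn't fit.
Last Saturday of October 2006: 2006-10-28.
November 2006 ends with Saturday 2006-11-25.
Last Saturday of December 2006: 2006-12-30.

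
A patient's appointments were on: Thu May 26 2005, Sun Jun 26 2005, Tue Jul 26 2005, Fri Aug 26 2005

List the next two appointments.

Gaps: 31, 30, 31 days — not constant. Every event is on the 26th of the month.
Pattern: the 26th of each month.
September 2005: Mon Sep 26 2005.
Next: October 2005 → Wed Oct 26 2005.

Mon Sep 26 2005, Wed Oct 26 2005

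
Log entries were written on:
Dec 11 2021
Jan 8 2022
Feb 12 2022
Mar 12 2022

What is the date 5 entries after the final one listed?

Aug 13 2022

These are Saturdays at 28- or 35-day spacing (28, 35, 28).
The pattern: 2nd Saturday of the month.
2nd Saturday of April 2022: Apr 9 2022.
2nd Saturday of May 2022: May 14 2022.
June 2022 — 2nd Saturday is Jun 11 2022.
2nd Saturday of July 2022: Jul 9 2022.
2nd Saturday of August 2022: Aug 13 2022.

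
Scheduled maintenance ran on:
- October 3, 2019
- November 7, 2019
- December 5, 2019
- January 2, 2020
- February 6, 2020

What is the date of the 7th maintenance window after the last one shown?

September 3, 2020

All dates are Thursdays, 35, 28, 28, 35 days apart.
Specifically, the 1st Thursday of each month.
1st Thursday of March 2020: March 5, 2020.
April 2020 — 1st Thursday is April 2, 2020.
1st Thursday of May 2020: May 7, 2020.
1st Thursday of June 2020: June 4, 2020.
1st Thursday of July 2020: July 2, 2020.
August 2020 — 1st Thursday is August 6, 2020.
September 2020 — 1st Thursday is September 3, 2020.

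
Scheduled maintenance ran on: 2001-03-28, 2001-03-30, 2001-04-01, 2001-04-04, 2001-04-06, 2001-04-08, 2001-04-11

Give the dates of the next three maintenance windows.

The gap pattern 2, 2, 3, 2, 2, 3 repeats every 3 events.
These are the Wednesdays, Fridays and Sundays of each week.
Next Friday: 2001-04-13.
Next Sunday: 2001-04-15.
The following Wednesday is 2001-04-18.

2001-04-13, 2001-04-15, 2001-04-18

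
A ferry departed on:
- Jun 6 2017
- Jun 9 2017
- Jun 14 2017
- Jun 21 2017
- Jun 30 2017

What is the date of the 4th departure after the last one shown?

The spacing grows by 2 each time: 3, 5, 7, 9 days.
Next gap: 11 days. Jun 30 2017 + 11 days = Jul 11 2017.
Next gap: 13 days. Jul 11 2017 + 13 days = Jul 24 2017.
Next gap: 15 days. Jul 24 2017 + 15 days = Aug 8 2017.
Next gap: 17 days. Aug 8 2017 + 17 days = Aug 25 2017.

Aug 25 2017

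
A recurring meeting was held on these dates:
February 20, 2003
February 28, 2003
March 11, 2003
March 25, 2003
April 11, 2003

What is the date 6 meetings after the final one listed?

September 23, 2003

Intervals are 8, 11, 14, 17 days — an arithmetic progression with common difference 3.
Next gap: 20 days. April 11, 2003 + 20 days = May 1, 2003.
Next gap: 23 days. May 1, 2003 + 23 days = May 24, 2003.
Next gap: 26 days. May 24, 2003 + 26 days = June 19, 2003.
Next gap: 29 days. June 19, 2003 + 29 days = July 18, 2003.
Next gap: 32 days. July 18, 2003 + 32 days = August 19, 2003.
Next gap: 35 days. August 19, 2003 + 35 days = September 23, 2003.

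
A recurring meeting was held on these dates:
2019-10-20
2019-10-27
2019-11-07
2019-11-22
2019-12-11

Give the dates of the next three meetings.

The spacing grows by 4 each time: 7, 11, 15, 19 days.
Next gap: 23 days. 2019-12-11 + 23 days = 2020-01-03.
Next gap: 27 days. 2020-01-03 + 27 days = 2020-01-30.
Next gap: 31 days. 2020-01-30 + 31 days = 2020-03-01.

2020-01-03, 2020-01-30, 2020-03-01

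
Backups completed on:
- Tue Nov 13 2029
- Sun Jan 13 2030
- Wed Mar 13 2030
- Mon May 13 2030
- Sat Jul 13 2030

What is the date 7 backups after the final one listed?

The day-of-month is always 13 (61, 59, 61, 61 days between events).
So this recurs on the 13th of every 2 months.
September 2030: Fri Sep 13 2030.
November 2030: Wed Nov 13 2030.
Next: January 2031 → Mon Jan 13 2031.
March 2031: Thu Mar 13 2031.
May 2031: Tue May 13 2031.
July 2031: Sun Jul 13 2031.
September 2031: Sat Sep 13 2031.

Sat Sep 13 2031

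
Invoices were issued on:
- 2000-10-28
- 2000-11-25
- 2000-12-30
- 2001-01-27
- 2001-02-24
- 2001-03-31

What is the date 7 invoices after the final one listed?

2001-10-27

All Saturdays; the gaps (28, 35, 28, 28, 35) vary with month length.
This is the last Saturday of each month.
Last Saturday of April 2001: 2001-04-28.
Last Saturday of May 2001: 2001-05-26.
Last Saturday of June 2001: 2001-06-30.
July 2001 ends with Saturday 2001-07-28.
Last Saturday of August 2001: 2001-08-25.
September 2001 ends with Saturday 2001-09-29.
October 2001 ends with Saturday 2001-10-27.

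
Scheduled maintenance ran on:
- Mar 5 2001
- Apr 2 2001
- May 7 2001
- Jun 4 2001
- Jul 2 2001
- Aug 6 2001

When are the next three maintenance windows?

Sep 3 2001, Oct 1 2001, Nov 5 2001

Gaps: 28, 35, 28, 28, 35 days — a mix of 28 and 35. Every date is a Monday.
Each is the 1st Monday of its month.
1st Monday of September 2001: Sep 3 2001.
1st Monday of October 2001: Oct 1 2001.
1st Monday of November 2001: Nov 5 2001.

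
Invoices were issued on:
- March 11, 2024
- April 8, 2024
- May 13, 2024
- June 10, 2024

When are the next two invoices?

These are Mondays at 28- or 35-day spacing (28, 35, 28).
The pattern: 2nd Monday of the month.
2nd Monday of July 2024: July 8, 2024.
2nd Monday of August 2024: August 12, 2024.

July 8, 2024; August 12, 2024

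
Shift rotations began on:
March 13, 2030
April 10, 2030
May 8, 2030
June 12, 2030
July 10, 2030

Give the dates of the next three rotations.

All dates are Wednesdays, 28, 28, 35, 28 days apart.
Specifically, the 2nd Wednesday of each month.
2nd Wednesday of August 2030: August 14, 2030.
2nd Wednesday of September 2030: September 11, 2030.
2nd Wednesday of October 2030: October 9, 2030.

August 14, 2030; September 11, 2030; October 9, 2030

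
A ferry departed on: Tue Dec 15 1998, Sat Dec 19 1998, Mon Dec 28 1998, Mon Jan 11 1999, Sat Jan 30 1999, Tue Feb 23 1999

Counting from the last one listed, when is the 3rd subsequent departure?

Gaps: 4, 9, 14, 19, 24 days — each gap is 5 larger than the previous one.
Next gap: 29 days. Tue Feb 23 1999 + 29 days = Wed Mar 24 1999.
Next gap: 34 days. Wed Mar 24 1999 + 34 days = Tue Apr 27 1999.
Next gap: 39 days. Tue Apr 27 1999 + 39 days = Sat Jun 5 1999.

Sat Jun 5 1999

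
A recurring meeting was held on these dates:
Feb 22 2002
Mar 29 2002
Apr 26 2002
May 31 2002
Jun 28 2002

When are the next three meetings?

These are Fridays with 35, 28, 35, 28-day gaps.
Each is the final Friday of its month — Mar 29 2002 is past the 28th, so '4th Friday' doesn't fit.
Last Friday of July 2002: Jul 26 2002.
Last Friday of August 2002: Aug 30 2002.
Last Friday of September 2002: Sep 27 2002.

Jul 26 2002, Aug 30 2002, Sep 27 2002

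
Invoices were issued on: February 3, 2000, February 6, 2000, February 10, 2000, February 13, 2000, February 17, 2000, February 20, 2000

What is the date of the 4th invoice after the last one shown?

The gap pattern 3, 4, 3, 4, 3 repeats every 2 events.
These are the Thursdays and Sundays of each week.
Next Thursday: February 24, 2000.
Next Sunday: February 27, 2000.
The following Thursday is March 2, 2000.
The following Sunday is March 5, 2000.

March 5, 2000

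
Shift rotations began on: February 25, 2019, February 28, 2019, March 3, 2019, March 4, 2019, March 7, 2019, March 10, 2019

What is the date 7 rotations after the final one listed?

March 25, 2019

Every event lands on a Monday or Thursday or Sunday (gaps cycle 3, 3, 1, 3, 3).
So the schedule is: every Monday, Thursday and Sunday.
Next Monday: March 11, 2019.
The following Thursday is March 14, 2019.
Next Sunday: March 17, 2019.
The following Monday is March 18, 2019.
Next Thursday: March 21, 2019.
Next Sunday: March 24, 2019.
The following Monday is March 25, 2019.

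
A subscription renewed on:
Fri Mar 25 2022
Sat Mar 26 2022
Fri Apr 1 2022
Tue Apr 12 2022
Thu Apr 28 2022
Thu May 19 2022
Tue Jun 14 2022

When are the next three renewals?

The spacing grows by 5 each time: 1, 6, 11, 16, 21, 26 days.
Next gap: 31 days. Tue Jun 14 2022 + 31 days = Fri Jul 15 2022.
Next gap: 36 days. Fri Jul 15 2022 + 36 days = Sat Aug 20 2022.
Next gap: 41 days. Sat Aug 20 2022 + 41 days = Fri Sep 30 2022.

Fri Jul 15 2022, Sat Aug 20 2022, Fri Sep 30 2022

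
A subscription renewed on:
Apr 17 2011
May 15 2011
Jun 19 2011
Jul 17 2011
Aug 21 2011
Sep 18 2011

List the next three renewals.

All dates are Sundays, 28, 35, 28, 35, 28 days apart.
Specifically, the 3rd Sunday of each month.
3rd Sunday of October 2011: Oct 16 2011.
3rd Sunday of November 2011: Nov 20 2011.
December 2011 — 3rd Sunday is Dec 18 2011.

Oct 16 2011, Nov 20 2011, Dec 18 2011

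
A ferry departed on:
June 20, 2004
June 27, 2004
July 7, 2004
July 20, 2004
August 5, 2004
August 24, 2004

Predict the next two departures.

Intervals are 7, 10, 13, 16, 19 days — an arithmetic progression with common difference 3.
Next gap: 22 days. August 24, 2004 + 22 days = September 15, 2004.
Next gap: 25 days. September 15, 2004 + 25 days = October 10, 2004.

September 15, 2004; October 10, 2004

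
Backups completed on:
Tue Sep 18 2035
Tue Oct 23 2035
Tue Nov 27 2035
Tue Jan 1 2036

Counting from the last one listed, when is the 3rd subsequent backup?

Tue Apr 15 2036

The spacing is 35, 35, 35 days — always 35 days.
Tue Jan 1 2036 + 35 days = Tue Feb 5 2036.
Tue Feb 5 2036 + 35 days = Tue Mar 11 2036.
Tue Mar 11 2036 + 35 days = Tue Apr 15 2036.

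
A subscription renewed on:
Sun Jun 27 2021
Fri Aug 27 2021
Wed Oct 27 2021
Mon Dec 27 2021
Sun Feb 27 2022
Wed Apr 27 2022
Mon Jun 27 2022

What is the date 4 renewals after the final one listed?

Each date is the 27th; the gaps (61, 61, 61, 62, 59, 61) track the month lengths.
The rule is the 27th of every 2 months.
August 2022: Sat Aug 27 2022.
Next: October 2022 → Thu Oct 27 2022.
Next: December 2022 → Tue Dec 27 2022.
Next: February 2023 → Mon Feb 27 2023.

Mon Feb 27 2023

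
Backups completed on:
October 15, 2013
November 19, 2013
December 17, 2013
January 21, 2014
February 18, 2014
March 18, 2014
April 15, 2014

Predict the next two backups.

May 20, 2014; June 17, 2014

All dates are Tuesdays, 35, 28, 35, 28, 28, 28 days apart.
Specifically, the 3rd Tuesday of each month.
May 2014 — 3rd Tuesday is May 20, 2014.
3rd Tuesday of June 2014: June 17, 2014.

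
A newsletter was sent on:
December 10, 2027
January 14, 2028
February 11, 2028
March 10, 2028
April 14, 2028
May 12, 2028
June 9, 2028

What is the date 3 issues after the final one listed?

September 8, 2028

These are Fridays at 28- or 35-day spacing (35, 28, 28, 35, 28, 28).
The pattern: 2nd Friday of the month.
July 2028 — 2nd Friday is July 14, 2028.
2nd Friday of August 2028: August 11, 2028.
September 2028 — 2nd Friday is September 8, 2028.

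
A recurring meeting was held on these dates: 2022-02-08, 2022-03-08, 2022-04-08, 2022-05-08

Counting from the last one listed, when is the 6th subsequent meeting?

2022-11-08

The day-of-month is always 8 (28, 31, 30 days between events).
So this recurs on the 8th of each month.
Next: June 2022 → 2022-06-08.
Next: July 2022 → 2022-07-08.
Next: August 2022 → 2022-08-08.
September 2022: 2022-09-08.
October 2022: 2022-10-08.
November 2022: 2022-11-08.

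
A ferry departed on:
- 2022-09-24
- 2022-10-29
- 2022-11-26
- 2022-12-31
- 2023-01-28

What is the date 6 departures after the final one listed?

2023-07-29

All Saturdays; the gaps (35, 28, 35, 28) vary with month length.
This is the last Saturday of each month.
Last Saturday of February 2023: 2023-02-25.
Last Saturday of March 2023: 2023-03-25.
Last Saturday of April 2023: 2023-04-29.
May 2023 ends with Saturday 2023-05-27.
Last Saturday of June 2023: 2023-06-24.
July 2023 ends with Saturday 2023-07-29.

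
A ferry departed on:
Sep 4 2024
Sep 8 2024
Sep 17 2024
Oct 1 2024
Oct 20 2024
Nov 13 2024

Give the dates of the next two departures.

Dec 12 2024, Jan 15 2025

Gaps: 4, 9, 14, 19, 24 days — each gap is 5 larger than the previous one.
Next gap: 29 days. Nov 13 2024 + 29 days = Dec 12 2024.
Next gap: 34 days. Dec 12 2024 + 34 days = Jan 15 2025.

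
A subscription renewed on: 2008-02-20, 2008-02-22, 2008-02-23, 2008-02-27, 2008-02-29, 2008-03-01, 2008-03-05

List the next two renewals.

Every event lands on a Wednesday or Friday or Saturday (gaps cycle 2, 1, 4, 2, 1, 4).
So the schedule is: every Wednesday, Friday and Saturday.
Next Friday: 2008-03-07.
Next Saturday: 2008-03-08.

2008-03-07, 2008-03-08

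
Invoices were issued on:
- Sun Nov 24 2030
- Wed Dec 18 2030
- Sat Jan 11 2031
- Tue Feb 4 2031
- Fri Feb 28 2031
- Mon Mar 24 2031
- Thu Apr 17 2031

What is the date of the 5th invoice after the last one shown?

Fri Aug 15 2031

The spacing is 24, 24, 24, 24, 24, 24 days — always 24 days.
Thu Apr 17 2031 + 24 days = Sun May 11 2031.
Sun May 11 2031 + 24 days = Wed Jun 4 2031.
Wed Jun 4 2031 + 24 days = Sat Jun 28 2031.
Sat Jun 28 2031 + 24 days = Tue Jul 22 2031.
Tue Jul 22 2031 + 24 days = Fri Aug 15 2031.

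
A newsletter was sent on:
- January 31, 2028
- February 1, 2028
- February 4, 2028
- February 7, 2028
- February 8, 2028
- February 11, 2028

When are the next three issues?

February 14, 2028; February 15, 2028; February 18, 2028

Every event lands on a Monday or Tuesday or Friday (gaps cycle 1, 3, 3, 1, 3).
So the schedule is: every Monday, Tuesday and Friday.
The following Monday is February 14, 2028.
Next Tuesday: February 15, 2028.
The following Friday is February 18, 2028.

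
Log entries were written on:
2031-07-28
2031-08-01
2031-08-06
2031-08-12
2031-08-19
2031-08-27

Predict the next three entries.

2031-09-05, 2031-09-15, 2031-09-26

Gaps: 4, 5, 6, 7, 8 days — each gap is 1 larger than the previous one.
Next gap: 9 days. 2031-08-27 + 9 days = 2031-09-05.
Next gap: 10 days. 2031-09-05 + 10 days = 2031-09-15.
Next gap: 11 days. 2031-09-15 + 11 days = 2031-09-26.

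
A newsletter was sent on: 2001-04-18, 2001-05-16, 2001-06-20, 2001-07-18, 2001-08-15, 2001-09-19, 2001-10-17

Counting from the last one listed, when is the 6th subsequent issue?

Gaps: 28, 35, 28, 28, 35, 28 days — a mix of 28 and 35. Every date is a Wednesday.
Each is the 3rd Wednesday of its month.
3rd Wednesday of November 2001: 2001-11-21.
3rd Wednesday of December 2001: 2001-12-19.
3rd Wednesday of January 2002: 2002-01-16.
February 2002 — 3rd Wednesday is 2002-02-20.
March 2002 — 3rd Wednesday is 2002-03-20.
April 2002 — 3rd Wednesday is 2002-04-17.

2002-04-17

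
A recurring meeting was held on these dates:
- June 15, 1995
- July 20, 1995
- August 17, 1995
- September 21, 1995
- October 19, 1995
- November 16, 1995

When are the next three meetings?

December 21, 1995; January 18, 1996; February 15, 1996

All dates are Thursdays, 35, 28, 35, 28, 28 days apart.
Specifically, the 3rd Thursday of each month.
3rd Thursday of December 1995: December 21, 1995.
January 1996 — 3rd Thursday is January 18, 1996.
February 1996 — 3rd Thursday is February 15, 1996.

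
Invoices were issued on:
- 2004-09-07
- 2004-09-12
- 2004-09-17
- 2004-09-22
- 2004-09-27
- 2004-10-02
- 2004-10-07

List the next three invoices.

2004-10-12, 2004-10-17, 2004-10-22

Every event comes 5 days after the last (5, 5, 5, 5, 5, 5).
2004-10-07 + 5 days = 2004-10-12.
2004-10-12 + 5 days = 2004-10-17.
2004-10-17 + 5 days = 2004-10-22.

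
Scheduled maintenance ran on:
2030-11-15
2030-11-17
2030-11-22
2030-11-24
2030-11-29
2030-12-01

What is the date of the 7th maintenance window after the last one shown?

Every event lands on a Friday or Sunday (gaps cycle 2, 5, 2, 5, 2).
So the schedule is: every Friday and Sunday.
The following Friday is 2030-12-06.
The following Sunday is 2030-12-08.
The following Friday is 2030-12-13.
Next Sunday: 2030-12-15.
Next Friday: 2030-12-20.
Next Sunday: 2030-12-22.
Next Friday: 2030-12-27.

2030-12-27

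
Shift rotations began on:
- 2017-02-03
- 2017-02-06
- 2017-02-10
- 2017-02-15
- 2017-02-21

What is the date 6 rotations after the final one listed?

2017-04-19

The spacing grows by 1 each time: 3, 4, 5, 6 days.
Next gap: 7 days. 2017-02-21 + 7 days = 2017-02-28.
Next gap: 8 days. 2017-02-28 + 8 days = 2017-03-08.
Next gap: 9 days. 2017-03-08 + 9 days = 2017-03-17.
Next gap: 10 days. 2017-03-17 + 10 days = 2017-03-27.
Next gap: 11 days. 2017-03-27 + 11 days = 2017-04-07.
Next gap: 12 days. 2017-04-07 + 12 days = 2017-04-19.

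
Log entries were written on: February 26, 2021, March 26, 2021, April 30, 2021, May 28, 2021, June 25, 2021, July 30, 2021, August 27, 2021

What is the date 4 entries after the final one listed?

December 31, 2021

Every date is a Friday; gaps 28, 35, 28, 28, 35, 28 days.
Each is the last Friday of its month (at least one falls on the 29th or later, ruling out '4th Friday').
September 2021 ends with Friday September 24, 2021.
Last Friday of October 2021: October 29, 2021.
Last Friday of November 2021: November 26, 2021.
Last Friday of December 2021: December 31, 2021.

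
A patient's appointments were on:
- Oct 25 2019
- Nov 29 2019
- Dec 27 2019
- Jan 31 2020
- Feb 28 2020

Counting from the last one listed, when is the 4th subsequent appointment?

Jun 26 2020

Every date is a Friday; gaps 35, 28, 35, 28 days.
Each is the last Friday of its month (at least one falls on the 29th or later, ruling out '4th Friday').
March 2020 ends with Friday Mar 27 2020.
Last Friday of April 2020: Apr 24 2020.
Last Friday of May 2020: May 29 2020.
June 2020 ends with Friday Jun 26 2020.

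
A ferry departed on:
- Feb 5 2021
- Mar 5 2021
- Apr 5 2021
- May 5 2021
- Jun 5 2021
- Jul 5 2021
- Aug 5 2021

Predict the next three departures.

Each date is the 5th; the gaps (28, 31, 30, 31, 30, 31) track the month lengths.
The rule is the 5th of each month.
September 2021: Sep 5 2021.
October 2021: Oct 5 2021.
November 2021: Nov 5 2021.

Sep 5 2021, Oct 5 2021, Nov 5 2021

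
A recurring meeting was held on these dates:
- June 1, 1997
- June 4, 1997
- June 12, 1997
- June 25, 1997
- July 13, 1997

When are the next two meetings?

August 5, 1997; September 2, 1997

The spacing grows by 5 each time: 3, 8, 13, 18 days.
Next gap: 23 days. July 13, 1997 + 23 days = August 5, 1997.
Next gap: 28 days. August 5, 1997 + 28 days = September 2, 1997.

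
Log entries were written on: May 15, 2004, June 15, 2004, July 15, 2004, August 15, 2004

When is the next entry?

Gaps: 31, 30, 31 days — not constant. Every event is on the 15th of the month.
Pattern: the 15th of each month.
September 2004: September 15, 2004.

September 15, 2004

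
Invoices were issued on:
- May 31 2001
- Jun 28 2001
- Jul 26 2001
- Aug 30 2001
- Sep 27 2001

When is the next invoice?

Every date is a Thursday; gaps 28, 28, 35, 28 days.
Each is the last Thursday of its month (at least one falls on the 29th or later, ruling out '4th Thursday').
Last Thursday of October 2001: Oct 25 2001.

Oct 25 2001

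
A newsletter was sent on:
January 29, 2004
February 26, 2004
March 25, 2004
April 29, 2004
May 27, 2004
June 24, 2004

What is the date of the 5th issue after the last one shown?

November 25, 2004

All Thursdays; the gaps (28, 28, 35, 28, 28) vary with month length.
This is the last Thursday of each month.
Last Thursday of July 2004: July 29, 2004.
August 2004 ends with Thursday August 26, 2004.
Last Thursday of September 2004: September 30, 2004.
October 2004 ends with Thursday October 28, 2004.
Last Thursday of November 2004: November 25, 2004.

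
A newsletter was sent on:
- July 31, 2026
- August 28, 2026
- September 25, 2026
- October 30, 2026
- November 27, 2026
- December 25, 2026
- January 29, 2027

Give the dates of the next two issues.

February 26, 2027; March 26, 2027

These are Fridays with 28, 28, 35, 28, 28, 35-day gaps.
Each is the final Friday of its month — July 31, 2026 is past the 28th, so '4th Friday' doesn't fit.
Last Friday of February 2027: February 26, 2027.
March 2027 ends with Friday March 26, 2027.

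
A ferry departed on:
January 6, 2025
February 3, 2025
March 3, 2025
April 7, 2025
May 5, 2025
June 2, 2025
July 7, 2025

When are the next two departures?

All dates are Mondays, 28, 28, 35, 28, 28, 35 days apart.
Specifically, the 1st Monday of each month.
August 2025 — 1st Monday is August 4, 2025.
September 2025 — 1st Monday is September 1, 2025.

August 4, 2025; September 1, 2025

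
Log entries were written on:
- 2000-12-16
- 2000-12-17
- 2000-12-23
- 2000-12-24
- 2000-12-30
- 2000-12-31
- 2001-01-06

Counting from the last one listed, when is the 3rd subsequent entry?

2001-01-14

Gaps: 1, 6, 1, 6, 1, 6 days — not constant, but cyclic with period 2.
The events fall on every Saturday and Sunday.
The following Sunday is 2001-01-07.
The following Saturday is 2001-01-13.
Next Sunday: 2001-01-14.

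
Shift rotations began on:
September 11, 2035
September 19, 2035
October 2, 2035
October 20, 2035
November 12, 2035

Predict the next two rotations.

Intervals are 8, 13, 18, 23 days — an arithmetic progression with common difference 5.
Next gap: 28 days. November 12, 2035 + 28 days = December 10, 2035.
Next gap: 33 days. December 10, 2035 + 33 days = January 12, 2036.

December 10, 2035; January 12, 2036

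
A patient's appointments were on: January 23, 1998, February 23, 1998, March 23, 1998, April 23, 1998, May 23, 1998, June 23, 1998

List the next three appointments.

July 23, 1998; August 23, 1998; September 23, 1998

Gaps: 31, 28, 31, 30, 31 days — not constant. Every event is on the 23rd of the month.
Pattern: the 23rd of each month.
Next: July 1998 → July 23, 1998.
August 1998: August 23, 1998.
September 1998: September 23, 1998.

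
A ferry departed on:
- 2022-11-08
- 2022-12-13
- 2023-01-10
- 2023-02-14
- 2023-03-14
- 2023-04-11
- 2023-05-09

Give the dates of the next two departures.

2023-06-13, 2023-07-11

These are Tuesdays at 28- or 35-day spacing (35, 28, 35, 28, 28, 28).
The pattern: 2nd Tuesday of the month.
2nd Tuesday of June 2023: 2023-06-13.
July 2023 — 2nd Tuesday is 2023-07-11.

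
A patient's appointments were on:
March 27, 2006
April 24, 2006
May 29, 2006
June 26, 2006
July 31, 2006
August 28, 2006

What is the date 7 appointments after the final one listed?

Every date is a Monday; gaps 28, 35, 28, 35, 28 days.
Each is the last Monday of its month (at least one falls on the 29th or later, ruling out '4th Monday').
September 2006 ends with Monday September 25, 2006.
October 2006 ends with Monday October 30, 2006.
Last Monday of November 2006: November 27, 2006.
Last Monday of December 2006: December 25, 2006.
January 2007 ends with Monday January 29, 2007.
Last Monday of February 2007: February 26, 2007.
Last Monday of March 2007: March 26, 2007.

March 26, 2007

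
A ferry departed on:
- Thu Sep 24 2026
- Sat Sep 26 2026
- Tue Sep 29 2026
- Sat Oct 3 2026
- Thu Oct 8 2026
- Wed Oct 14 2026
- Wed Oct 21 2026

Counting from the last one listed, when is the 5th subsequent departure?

The spacing grows by 1 each time: 2, 3, 4, 5, 6, 7 days.
Next gap: 8 days. Wed Oct 21 2026 + 8 days = Thu Oct 29 2026.
Next gap: 9 days. Thu Oct 29 2026 + 9 days = Sat Nov 7 2026.
Next gap: 10 days. Sat Nov 7 2026 + 10 days = Tue Nov 17 2026.
Next gap: 11 days. Tue Nov 17 2026 + 11 days = Sat Nov 28 2026.
Next gap: 12 days. Sat Nov 28 2026 + 12 days = Thu Dec 10 2026.

Thu Dec 10 2026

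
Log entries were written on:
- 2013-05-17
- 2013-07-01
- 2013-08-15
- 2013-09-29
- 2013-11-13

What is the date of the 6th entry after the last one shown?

Every event comes 45 days after the last (45, 45, 45, 45).
2013-11-13 + 45 days = 2013-12-28.
2013-12-28 + 45 days = 2014-02-11.
2014-02-11 + 45 days = 2014-03-28.
2014-03-28 + 45 days = 2014-05-12.
2014-05-12 + 45 days = 2014-06-26.
2014-06-26 + 45 days = 2014-08-10.

2014-08-10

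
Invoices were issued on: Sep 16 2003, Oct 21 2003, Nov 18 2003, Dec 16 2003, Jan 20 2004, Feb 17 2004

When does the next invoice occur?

These are Tuesdays at 28- or 35-day spacing (35, 28, 28, 35, 28).
The pattern: 3rd Tuesday of the month.
3rd Tuesday of March 2004: Mar 16 2004.

Mar 16 2004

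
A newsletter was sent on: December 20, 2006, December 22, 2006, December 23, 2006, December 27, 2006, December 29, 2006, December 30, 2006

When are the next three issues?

The gap pattern 2, 1, 4, 2, 1 repeats every 3 events.
These are the Wednesdays, Fridays and Saturdays of each week.
Next Wednesday: January 3, 2007.
The following Friday is January 5, 2007.
Next Saturday: January 6, 2007.

January 3, 2007; January 5, 2007; January 6, 2007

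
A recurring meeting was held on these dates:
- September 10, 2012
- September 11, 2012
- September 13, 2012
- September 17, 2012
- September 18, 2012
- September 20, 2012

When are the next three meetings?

Gaps: 1, 2, 4, 1, 2 days — not constant, but cyclic with period 3.
The events fall on every Monday, Tuesday and Thursday.
Next Monday: September 24, 2012.
The following Tuesday is September 25, 2012.
Next Thursday: September 27, 2012.

September 24, 2012; September 25, 2012; September 27, 2012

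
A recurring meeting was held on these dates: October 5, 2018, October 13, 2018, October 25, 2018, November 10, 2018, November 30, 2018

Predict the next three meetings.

The spacing grows by 4 each time: 8, 12, 16, 20 days.
Next gap: 24 days. November 30, 2018 + 24 days = December 24, 2018.
Next gap: 28 days. December 24, 2018 + 28 days = January 21, 2019.
Next gap: 32 days. January 21, 2019 + 32 days = February 22, 2019.

December 24, 2018; January 21, 2019; February 22, 2019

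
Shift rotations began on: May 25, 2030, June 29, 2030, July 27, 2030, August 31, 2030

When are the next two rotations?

Every date is a Saturday; gaps 35, 28, 35 days.
Each is the last Saturday of its month (at least one falls on the 29th or later, ruling out '4th Saturday').
Last Saturday of September 2030: September 28, 2030.
October 2030 ends with Saturday October 26, 2030.

September 28, 2030; October 26, 2030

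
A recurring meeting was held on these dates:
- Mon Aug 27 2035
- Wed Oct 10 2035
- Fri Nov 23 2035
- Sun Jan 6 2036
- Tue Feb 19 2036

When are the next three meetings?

Every event comes 44 days after the last (44, 44, 44, 44).
Tue Feb 19 2036 + 44 days = Thu Apr 3 2036.
Thu Apr 3 2036 + 44 days = Sat May 17 2036.
Sat May 17 2036 + 44 days = Mon Jun 30 2036.

Thu Apr 3 2036, Sat May 17 2036, Mon Jun 30 2036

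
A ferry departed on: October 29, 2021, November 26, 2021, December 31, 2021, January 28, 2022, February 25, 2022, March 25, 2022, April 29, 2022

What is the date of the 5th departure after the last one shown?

September 30, 2022

Every date is a Friday; gaps 28, 35, 28, 28, 28, 35 days.
Each is the last Friday of its month (at least one falls on the 29th or later, ruling out '4th Friday').
Last Friday of May 2022: May 27, 2022.
June 2022 ends with Friday June 24, 2022.
Last Friday of July 2022: July 29, 2022.
Last Friday of August 2022: August 26, 2022.
Last Friday of September 2022: September 30, 2022.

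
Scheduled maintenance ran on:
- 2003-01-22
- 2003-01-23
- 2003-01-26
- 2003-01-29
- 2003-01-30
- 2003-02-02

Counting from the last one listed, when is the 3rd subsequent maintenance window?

Gaps: 1, 3, 3, 1, 3 days — not constant, but cyclic with period 3.
The events fall on every Wednesday, Thursday and Sunday.
Next Wednesday: 2003-02-05.
The following Thursday is 2003-02-06.
The following Sunday is 2003-02-09.

2003-02-09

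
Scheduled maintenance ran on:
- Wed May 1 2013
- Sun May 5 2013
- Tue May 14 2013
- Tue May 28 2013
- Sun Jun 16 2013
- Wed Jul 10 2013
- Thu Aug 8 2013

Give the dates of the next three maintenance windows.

Wed Sep 11 2013, Sun Oct 20 2013, Tue Dec 3 2013

Intervals are 4, 9, 14, 19, 24, 29 days — an arithmetic progression with common difference 5.
Next gap: 34 days. Thu Aug 8 2013 + 34 days = Wed Sep 11 2013.
Next gap: 39 days. Wed Sep 11 2013 + 39 days = Sun Oct 20 2013.
Next gap: 44 days. Sun Oct 20 2013 + 44 days = Tue Dec 3 2013.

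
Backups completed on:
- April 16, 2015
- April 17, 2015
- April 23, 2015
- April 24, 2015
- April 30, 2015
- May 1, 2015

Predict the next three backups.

Gaps: 1, 6, 1, 6, 1 days — not constant, but cyclic with period 2.
The events fall on every Thursday and Friday.
Next Thursday: May 7, 2015.
The following Friday is May 8, 2015.
The following Thursday is May 14, 2015.

May 7, 2015; May 8, 2015; May 14, 2015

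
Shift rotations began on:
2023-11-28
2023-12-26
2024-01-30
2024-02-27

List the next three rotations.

2024-03-26, 2024-04-30, 2024-05-28

Every date is a Tuesday; gaps 28, 35, 28 days.
Each is the last Tuesday of its month (at least one falls on the 29th or later, ruling out '4th Tuesday').
March 2024 ends with Tuesday 2024-03-26.
Last Tuesday of April 2024: 2024-04-30.
May 2024 ends with Tuesday 2024-05-28.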